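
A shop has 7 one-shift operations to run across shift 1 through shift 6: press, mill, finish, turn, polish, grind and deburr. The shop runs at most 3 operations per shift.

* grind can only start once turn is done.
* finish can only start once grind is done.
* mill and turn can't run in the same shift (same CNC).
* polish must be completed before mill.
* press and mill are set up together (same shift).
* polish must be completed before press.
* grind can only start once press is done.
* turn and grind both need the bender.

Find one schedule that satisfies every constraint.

turn -> shift 1, mill -> shift 2, press -> shift 2, deburr -> shift 1, polish -> shift 1, grind -> shift 3, finish -> shift 4

Checking: grind(shift 3) before finish(shift 4); polish(shift 1) before mill(shift 2); press(shift 2) before grind(shift 3); polish(shift 1) before press(shift 2); turn(shift 1) before grind(shift 3); mill(shift 2) != turn(shift 1); turn(shift 1) != grind(shift 3); press = mill = shift 2; max 3 per shift (cap 3).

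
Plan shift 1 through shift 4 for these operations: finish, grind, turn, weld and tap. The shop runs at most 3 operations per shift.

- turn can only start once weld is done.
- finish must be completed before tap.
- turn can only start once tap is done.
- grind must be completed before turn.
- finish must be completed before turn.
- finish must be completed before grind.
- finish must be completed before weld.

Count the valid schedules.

10

Splitting on finish: it can be shift 1 (9), shift 2 (1). Listing each branch's schedules as (grind, turn, weld, tap) by shift number:
finish=shift 1: (2,3,2,2) (2,4,2,2) (2,4,2,3) (2,4,3,2) (2,4,3,3) (3,4,2,2) (3,4,2,3) (3,4,3,2) (3,4,3,3) — 9.
finish=shift 2: (3,4,3,3) — 1.
Summing: 9 + 1 = 10.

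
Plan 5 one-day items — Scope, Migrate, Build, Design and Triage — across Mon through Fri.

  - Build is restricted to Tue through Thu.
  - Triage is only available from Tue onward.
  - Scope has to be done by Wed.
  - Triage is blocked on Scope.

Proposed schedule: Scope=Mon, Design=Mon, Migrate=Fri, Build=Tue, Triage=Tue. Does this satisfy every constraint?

Triage is blocked on Scope — holds.
Triage is only available from Tue onward — holds.
Build is restricted to Tue through Thu — holds.
Scope has to be done by Wed — holds.

Valid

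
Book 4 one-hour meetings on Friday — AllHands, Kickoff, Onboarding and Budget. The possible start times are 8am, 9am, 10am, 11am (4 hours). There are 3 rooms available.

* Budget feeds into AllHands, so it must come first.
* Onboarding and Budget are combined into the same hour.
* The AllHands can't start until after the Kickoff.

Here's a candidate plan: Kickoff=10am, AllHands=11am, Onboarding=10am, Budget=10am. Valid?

There are 3 rooms available — holds.
The AllHands can't start until after the Kickoff — holds.
Budget feeds into AllHands, so it must come first — holds.
Onboarding and Budget are combined into the same hour — holds.

Yes, all constraints hold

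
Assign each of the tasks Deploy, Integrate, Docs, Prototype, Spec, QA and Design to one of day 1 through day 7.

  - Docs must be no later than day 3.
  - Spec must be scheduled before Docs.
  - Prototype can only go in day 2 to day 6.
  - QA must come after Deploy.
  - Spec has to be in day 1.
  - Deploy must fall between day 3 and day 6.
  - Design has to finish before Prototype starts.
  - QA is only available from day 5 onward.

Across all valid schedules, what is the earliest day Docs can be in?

day 2

Precedence pushes Docs to at least day 2; Docs's own window allows nothing later than day 3.
Docs at day 2 is achievable: Docs -> day 2; QA -> day 5; Integrate -> day 1; Design -> day 1; Deploy -> day 3; Spec -> day 1; Prototype -> day 2.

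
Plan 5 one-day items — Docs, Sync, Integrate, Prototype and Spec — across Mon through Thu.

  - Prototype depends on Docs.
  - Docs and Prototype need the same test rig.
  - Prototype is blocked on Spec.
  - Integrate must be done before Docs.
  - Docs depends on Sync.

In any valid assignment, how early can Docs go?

Tue

Precedence pushes Docs to at least Tue; downstream work caps Docs at Wed.
Docs at Tue is achievable: Prototype=Wed; Spec=Mon; Docs=Tue; Sync=Mon; Integrate=Mon.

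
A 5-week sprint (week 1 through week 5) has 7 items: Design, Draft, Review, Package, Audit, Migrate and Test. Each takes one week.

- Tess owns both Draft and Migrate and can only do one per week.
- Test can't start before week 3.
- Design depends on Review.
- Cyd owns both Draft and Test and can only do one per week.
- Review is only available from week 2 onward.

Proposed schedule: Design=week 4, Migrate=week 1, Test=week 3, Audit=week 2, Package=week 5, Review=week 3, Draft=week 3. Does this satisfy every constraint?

Cyd owns both Draft and Test and can only do one per week — violated.
Test can't start before week 3 — holds.
Design depends on Review — holds.
Review is only available from week 2 onward — holds.
Tess owns both Draft and Migrate and can only do one per week — holds.

No — it violates: Cyd owns both Draft and Test and can only do one per week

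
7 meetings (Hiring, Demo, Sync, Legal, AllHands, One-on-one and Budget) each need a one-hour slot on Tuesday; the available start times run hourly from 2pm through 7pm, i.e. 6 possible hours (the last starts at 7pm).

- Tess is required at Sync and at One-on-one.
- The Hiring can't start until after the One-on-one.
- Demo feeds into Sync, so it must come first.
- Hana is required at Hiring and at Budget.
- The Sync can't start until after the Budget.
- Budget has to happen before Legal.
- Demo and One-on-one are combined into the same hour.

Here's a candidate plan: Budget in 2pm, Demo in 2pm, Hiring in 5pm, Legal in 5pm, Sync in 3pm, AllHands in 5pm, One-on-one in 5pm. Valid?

Budget has to happen before Legal — holds.
Demo and One-on-one are combined into the same hour — violated.
Tess is required at Sync and at One-on-one — holds.
Demo feeds into Sync, so it must come first — holds.
Hana is required at Hiring and at Budget — holds.
The Sync can't start until after the Budget — holds.
The Hiring can't start until after the One-on-one — violated.

Invalid. Demo and One-on-one are combined into the same hour.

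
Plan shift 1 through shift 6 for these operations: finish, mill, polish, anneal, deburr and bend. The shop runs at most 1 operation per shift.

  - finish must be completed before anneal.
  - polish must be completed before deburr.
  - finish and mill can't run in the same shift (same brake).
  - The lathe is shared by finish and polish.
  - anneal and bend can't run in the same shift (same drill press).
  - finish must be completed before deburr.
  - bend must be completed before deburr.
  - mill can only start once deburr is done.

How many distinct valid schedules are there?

24

Splitting on finish: it can be shift 1 (10), shift 2 (8), shift 3 (6). Listing each branch's schedules as (mill, polish, anneal, deburr, bend) by shift number:
finish=shift 1: (5,2,6,4,3) (5,3,6,4,2) (6,2,3,5,4) (6,2,4,5,3) (6,2,5,4,3) (6,3,2,5,4) (6,3,4,5,2) (6,3,5,4,2) (6,4,2,5,3) (6,4,3,5,2) — 10.
finish=shift 2: (5,1,6,4,3) (5,3,6,4,1) (6,1,3,5,4) (6,1,4,5,3) (6,1,5,4,3) (6,3,4,5,1) (6,3,5,4,1) (6,4,3,5,1) — 8.
finish=shift 3: (5,1,6,4,2) (5,2,6,4,1) (6,1,4,5,2) (6,1,5,4,2) (6,2,4,5,1) (6,2,5,4,1) — 6.
Summing: 10 + 8 + 6 = 24.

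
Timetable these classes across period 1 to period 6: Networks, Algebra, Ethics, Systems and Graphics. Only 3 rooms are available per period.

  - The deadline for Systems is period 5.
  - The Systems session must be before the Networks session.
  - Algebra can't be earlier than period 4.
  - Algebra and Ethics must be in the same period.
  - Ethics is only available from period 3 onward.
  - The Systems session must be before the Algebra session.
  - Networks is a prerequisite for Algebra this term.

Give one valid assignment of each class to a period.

Ethics -> period 4; Graphics -> period 1; Algebra -> period 4; Systems -> period 1; Networks -> period 2

Checking: Systems(period 1) before Networks(period 2); Systems(period 1) before Algebra(period 4); Networks(period 2) before Algebra(period 4); Algebra = Ethics = period 4; Algebra=period 4 in [period 4,period 6]; Systems=period 1 in [period 1,period 5]; Ethics=period 4 in [period 3,period 6]; max 2 per period (cap 3).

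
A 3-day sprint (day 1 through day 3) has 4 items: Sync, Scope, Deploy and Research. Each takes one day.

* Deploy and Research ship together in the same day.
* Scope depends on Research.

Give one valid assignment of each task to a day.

Research=day 1, Scope=day 2, Deploy=day 1, Sync=day 1

Checking: Research(day 1) before Scope(day 2); Deploy = Research = day 1.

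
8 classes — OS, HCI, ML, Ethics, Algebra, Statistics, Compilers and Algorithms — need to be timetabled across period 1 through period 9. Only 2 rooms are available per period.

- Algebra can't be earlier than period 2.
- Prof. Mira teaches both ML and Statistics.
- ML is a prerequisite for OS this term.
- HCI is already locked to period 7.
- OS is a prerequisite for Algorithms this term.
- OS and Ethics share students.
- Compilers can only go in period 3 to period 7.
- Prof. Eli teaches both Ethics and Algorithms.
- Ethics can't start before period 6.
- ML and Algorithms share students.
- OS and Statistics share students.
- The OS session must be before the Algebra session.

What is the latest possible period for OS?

Precedence pushes OS to at least period 2; downstream work caps OS at period 8.
OS at period 8 is achievable: OS in period 8; Algorithms in period 9; Ethics in period 6; Statistics in period 2; Compilers in period 3; ML in period 1; HCI in period 7; Algebra in period 9.

period 8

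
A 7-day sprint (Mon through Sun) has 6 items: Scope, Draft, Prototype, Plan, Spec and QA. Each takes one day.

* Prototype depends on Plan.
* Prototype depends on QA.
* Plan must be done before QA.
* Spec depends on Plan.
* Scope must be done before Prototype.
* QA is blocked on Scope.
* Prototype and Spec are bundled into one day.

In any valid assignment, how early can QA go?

Tue

Precedence pushes QA to at least Tue; downstream work caps QA at Sat.
QA at Tue is achievable: Draft=Mon, Spec=Wed, Scope=Mon, Prototype=Wed, Plan=Mon, QA=Tue.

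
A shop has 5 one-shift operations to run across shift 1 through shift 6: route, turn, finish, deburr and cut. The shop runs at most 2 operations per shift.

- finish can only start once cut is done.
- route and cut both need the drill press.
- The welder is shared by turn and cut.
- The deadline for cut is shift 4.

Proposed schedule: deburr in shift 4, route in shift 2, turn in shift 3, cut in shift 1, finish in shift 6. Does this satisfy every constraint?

finish can only start once cut is done — holds.
route and cut both need the drill press — holds.
The welder is shared by turn and cut — holds.
The shop runs at most 2 operations per shift — holds.
The deadline for cut is shift 4 — holds.

Yes, all constraints hold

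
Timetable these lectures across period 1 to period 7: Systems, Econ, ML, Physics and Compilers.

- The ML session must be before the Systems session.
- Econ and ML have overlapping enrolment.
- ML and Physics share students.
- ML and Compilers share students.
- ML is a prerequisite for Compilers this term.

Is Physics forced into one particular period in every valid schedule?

Physics can be period 1 (e.g. Compilers=period 3, Physics=period 1, ML=period 2, Econ=period 1, Systems=period 3) or period 2 (e.g. ML in period 1, Physics in period 2, Compilers in period 2, Econ in period 2, Systems in period 2).

No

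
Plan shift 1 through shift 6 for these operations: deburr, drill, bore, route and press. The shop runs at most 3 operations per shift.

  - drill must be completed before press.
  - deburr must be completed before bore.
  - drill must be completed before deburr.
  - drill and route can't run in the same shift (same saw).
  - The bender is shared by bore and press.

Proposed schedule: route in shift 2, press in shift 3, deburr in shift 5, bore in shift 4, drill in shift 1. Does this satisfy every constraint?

The shop runs at most 3 operations per shift — holds.
The bender is shared by bore and press — holds.
drill must be completed before press — holds.
drill and route can't run in the same shift (same saw) — holds.
drill must be completed before deburr — holds.
deburr must be completed before bore — violated.

No. deburr must be completed before bore is not satisfied.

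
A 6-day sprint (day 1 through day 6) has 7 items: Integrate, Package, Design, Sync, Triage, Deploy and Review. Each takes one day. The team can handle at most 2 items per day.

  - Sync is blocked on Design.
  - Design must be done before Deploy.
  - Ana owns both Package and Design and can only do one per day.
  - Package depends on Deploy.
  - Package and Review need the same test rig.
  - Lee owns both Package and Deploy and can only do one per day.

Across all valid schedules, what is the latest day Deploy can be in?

day 5

Precedence pushes Deploy to at least day 2; downstream work caps Deploy at day 5.
Deploy at day 5 is achievable: Sync -> day 2; Design -> day 1; Deploy -> day 5; Integrate -> day 1; Triage -> day 2; Package -> day 6; Review -> day 3.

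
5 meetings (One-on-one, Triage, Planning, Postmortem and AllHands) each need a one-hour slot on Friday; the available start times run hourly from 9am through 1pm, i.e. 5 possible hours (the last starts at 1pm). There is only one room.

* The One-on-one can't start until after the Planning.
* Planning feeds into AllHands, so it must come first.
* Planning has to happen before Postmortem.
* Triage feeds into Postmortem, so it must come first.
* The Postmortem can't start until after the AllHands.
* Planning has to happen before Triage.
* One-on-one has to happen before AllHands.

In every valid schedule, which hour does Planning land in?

9am

Downstream work caps Planning at 10am.
So Planning is pinned to 9am.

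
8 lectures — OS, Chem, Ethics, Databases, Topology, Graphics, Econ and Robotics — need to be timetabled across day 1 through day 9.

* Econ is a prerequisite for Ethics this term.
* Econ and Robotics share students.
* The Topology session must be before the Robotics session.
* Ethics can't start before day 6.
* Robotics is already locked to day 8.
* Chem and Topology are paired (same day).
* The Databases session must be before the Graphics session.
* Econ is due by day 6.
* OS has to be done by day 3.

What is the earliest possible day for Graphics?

day 2

Precedence pushes Graphics to at least day 2.
Graphics at day 2 is achievable: Ethics in day 6; Econ in day 1; Databases in day 1; Graphics in day 2; Chem in day 1; Topology in day 1; Robotics in day 8; OS in day 1.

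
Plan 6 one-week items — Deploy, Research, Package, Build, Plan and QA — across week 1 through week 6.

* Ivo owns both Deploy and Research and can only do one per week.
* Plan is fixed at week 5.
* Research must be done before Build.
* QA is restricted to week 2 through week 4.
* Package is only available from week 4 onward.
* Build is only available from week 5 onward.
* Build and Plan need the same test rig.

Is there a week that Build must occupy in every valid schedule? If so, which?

Build's window is week 5–week 6.
Plan is fixed at week 5, and Build can't share a week with Plan.
So Build must be week 6.

week 6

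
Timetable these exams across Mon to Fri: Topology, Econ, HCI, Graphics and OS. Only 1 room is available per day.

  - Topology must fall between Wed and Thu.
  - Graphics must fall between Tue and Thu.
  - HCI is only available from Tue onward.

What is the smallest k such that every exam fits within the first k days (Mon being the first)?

5 days

With at most 1 per day and 5 exams, at least 5 days are needed.
Topology can't be placed before Wed — that is day 3 counting from Mon — so the schedule must run through at least 3 days.
5 works (last occupied day: Fri): for example Topology -> Wed; OS -> Fri; HCI -> Thu; Econ -> Mon; Graphics -> Tue.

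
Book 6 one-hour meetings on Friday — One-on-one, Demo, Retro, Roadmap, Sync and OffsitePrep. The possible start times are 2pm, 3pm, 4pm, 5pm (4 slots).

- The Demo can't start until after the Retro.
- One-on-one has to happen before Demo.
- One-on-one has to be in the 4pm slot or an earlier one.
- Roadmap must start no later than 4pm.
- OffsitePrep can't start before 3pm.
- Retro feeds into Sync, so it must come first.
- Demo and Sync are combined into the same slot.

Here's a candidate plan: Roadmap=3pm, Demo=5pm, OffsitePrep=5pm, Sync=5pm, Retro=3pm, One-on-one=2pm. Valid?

Yes, all constraints hold

One-on-one has to be in the 4pm slot or an earlier one — holds.
One-on-one has to happen before Demo — holds.
Roadmap must start no later than 4pm — holds.
OffsitePrep can't start before 3pm — holds.
Demo and Sync are combined into the same slot — holds.
Retro feeds into Sync, so it must come first — holds.
The Demo can't start until after the Retro — holds.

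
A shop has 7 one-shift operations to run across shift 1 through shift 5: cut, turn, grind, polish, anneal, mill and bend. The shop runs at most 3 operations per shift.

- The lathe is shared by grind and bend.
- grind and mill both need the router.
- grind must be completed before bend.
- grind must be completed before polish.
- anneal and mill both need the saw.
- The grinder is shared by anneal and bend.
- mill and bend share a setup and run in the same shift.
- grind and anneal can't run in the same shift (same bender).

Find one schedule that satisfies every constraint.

mill in shift 2; bend in shift 2; cut in shift 1; anneal in shift 3; grind in shift 1; polish in shift 2; turn in shift 1

Checking: grind(shift 1) before bend(shift 2); grind(shift 1) before polish(shift 2); anneal(shift 3) != bend(shift 2); grind(shift 1) != bend(shift 2); anneal(shift 3) != mill(shift 2); grind(shift 1) != anneal(shift 3); grind(shift 1) != mill(shift 2); mill = bend = shift 2; max 3 per shift (cap 3).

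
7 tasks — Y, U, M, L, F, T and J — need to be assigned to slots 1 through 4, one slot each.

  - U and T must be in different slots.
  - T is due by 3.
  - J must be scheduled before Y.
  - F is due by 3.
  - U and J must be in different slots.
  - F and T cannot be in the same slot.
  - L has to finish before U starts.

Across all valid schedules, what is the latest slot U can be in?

Precedence pushes U to at least 2.
U at 4 is achievable: J -> 1; T -> 2; U -> 4; L -> 1; Y -> 2; F -> 1; M -> 1.

4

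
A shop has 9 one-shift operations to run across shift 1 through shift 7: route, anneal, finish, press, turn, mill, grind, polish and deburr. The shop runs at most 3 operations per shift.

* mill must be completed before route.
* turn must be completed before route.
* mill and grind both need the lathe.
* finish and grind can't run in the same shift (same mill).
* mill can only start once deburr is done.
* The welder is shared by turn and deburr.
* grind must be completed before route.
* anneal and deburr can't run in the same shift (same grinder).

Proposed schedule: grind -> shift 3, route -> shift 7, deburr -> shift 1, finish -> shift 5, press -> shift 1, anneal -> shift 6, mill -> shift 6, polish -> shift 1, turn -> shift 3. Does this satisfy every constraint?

mill can only start once deburr is done — holds.
The welder is shared by turn and deburr — holds.
mill must be completed before route — holds.
finish and grind can't run in the same shift (same mill) — holds.
mill and grind both need the lathe — holds.
grind must be completed before route — holds.
anneal and deburr can't run in the same shift (same grinder) — holds.
turn must be completed before route — holds.
The shop runs at most 3 operations per shift — holds.

Yes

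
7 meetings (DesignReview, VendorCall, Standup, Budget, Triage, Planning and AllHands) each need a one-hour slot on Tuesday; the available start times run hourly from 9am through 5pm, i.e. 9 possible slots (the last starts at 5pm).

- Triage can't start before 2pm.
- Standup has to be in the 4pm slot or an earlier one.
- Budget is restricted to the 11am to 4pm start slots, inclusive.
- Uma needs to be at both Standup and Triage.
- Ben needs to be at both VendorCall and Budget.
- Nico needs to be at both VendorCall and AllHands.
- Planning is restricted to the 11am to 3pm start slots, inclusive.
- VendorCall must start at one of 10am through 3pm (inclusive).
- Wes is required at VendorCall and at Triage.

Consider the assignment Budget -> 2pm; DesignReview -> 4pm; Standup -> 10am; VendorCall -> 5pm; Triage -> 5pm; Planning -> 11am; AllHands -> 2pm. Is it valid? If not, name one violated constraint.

Wes is required at VendorCall and at Triage — violated.
Standup has to be in the 4pm slot or an earlier one — holds.
Nico needs to be at both VendorCall and AllHands — holds.
Planning is restricted to the 11am to 3pm start slots, inclusive — holds.
Triage can't start before 2pm — holds.
Budget is restricted to the 11am to 4pm start slots, inclusive — holds.
Ben needs to be at both VendorCall and Budget — holds.
VendorCall must start at one of 10am through 3pm (inclusive) — violated.
Uma needs to be at both Standup and Triage — holds.

Invalid. VendorCall must start at one of 10am through 3pm (inclusive).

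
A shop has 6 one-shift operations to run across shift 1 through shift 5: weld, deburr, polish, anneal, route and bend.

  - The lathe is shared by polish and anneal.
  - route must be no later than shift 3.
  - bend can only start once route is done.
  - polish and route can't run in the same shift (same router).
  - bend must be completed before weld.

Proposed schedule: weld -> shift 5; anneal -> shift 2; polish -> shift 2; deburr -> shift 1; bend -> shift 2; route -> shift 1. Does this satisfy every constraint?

bend can only start once route is done — holds.
The lathe is shared by polish and anneal — violated.
bend must be completed before weld — holds.
route must be no later than shift 3 — holds.
polish and route can't run in the same shift (same router) — holds.

No — it violates: The lathe is shared by polish and anneal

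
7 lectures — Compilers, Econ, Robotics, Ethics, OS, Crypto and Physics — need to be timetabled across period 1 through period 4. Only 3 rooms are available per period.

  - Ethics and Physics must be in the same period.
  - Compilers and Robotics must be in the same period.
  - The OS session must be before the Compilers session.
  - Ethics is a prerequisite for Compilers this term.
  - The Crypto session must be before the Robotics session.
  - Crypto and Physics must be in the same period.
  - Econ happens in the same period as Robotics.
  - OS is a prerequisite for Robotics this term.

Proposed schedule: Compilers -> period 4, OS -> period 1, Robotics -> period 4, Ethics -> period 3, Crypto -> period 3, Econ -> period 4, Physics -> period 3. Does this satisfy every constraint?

Valid

OS is a prerequisite for Robotics this term — holds.
Crypto and Physics must be in the same period — holds.
Only 3 rooms are available per period — holds.
The Crypto session must be before the Robotics session — holds.
Compilers and Robotics must be in the same period — holds.
The OS session must be before the Compilers session — holds.
Econ happens in the same period as Robotics — holds.
Ethics is a prerequisite for Compilers this term — holds.
Ethics and Physics must be in the same period — holds.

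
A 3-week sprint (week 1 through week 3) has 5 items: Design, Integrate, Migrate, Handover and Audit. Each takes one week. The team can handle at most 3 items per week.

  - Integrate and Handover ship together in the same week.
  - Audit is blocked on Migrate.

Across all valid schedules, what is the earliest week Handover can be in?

Handover at week 1 is achievable: Migrate=week 1, Design=week 2, Handover=week 1, Audit=week 2, Integrate=week 1.

week 1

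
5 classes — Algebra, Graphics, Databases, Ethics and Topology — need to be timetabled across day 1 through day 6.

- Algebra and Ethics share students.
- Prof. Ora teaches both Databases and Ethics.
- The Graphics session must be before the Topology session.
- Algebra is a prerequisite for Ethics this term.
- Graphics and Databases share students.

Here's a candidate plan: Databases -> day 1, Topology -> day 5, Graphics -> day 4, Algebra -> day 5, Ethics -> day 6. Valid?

Yes

The Graphics session must be before the Topology session — holds.
Algebra is a prerequisite for Ethics this term — holds.
Graphics and Databases share students — holds.
Algebra and Ethics share students — holds.
Prof. Ora teaches both Databases and Ethics — holds.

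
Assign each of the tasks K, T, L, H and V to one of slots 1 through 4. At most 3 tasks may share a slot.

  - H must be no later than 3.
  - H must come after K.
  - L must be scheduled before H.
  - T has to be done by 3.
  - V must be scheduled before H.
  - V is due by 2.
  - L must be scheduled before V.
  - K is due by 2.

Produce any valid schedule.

T -> 1, V -> 2, L -> 1, K -> 1, H -> 3

Checking: K(1) before H(3); L(1) before V(2); V(2) before H(3); L(1) before H(3); T=1 in [1,3]; K=1 in [1,2]; V=2 in [1,2]; H=3 in [1,3]; max 3 per slot (cap 3).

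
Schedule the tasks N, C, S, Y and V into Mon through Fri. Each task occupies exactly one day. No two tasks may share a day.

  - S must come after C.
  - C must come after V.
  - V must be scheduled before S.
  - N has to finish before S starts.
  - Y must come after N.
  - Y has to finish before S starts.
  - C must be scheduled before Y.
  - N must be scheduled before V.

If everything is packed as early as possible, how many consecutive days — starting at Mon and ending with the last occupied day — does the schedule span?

The precedence chain requires at least 5 distinct days.
With at most 1 per day and 5 tasks, at least 5 days are needed.
5 works (last occupied day: Fri): for example N -> Mon; Y -> Thu; V -> Tue; S -> Fri; C -> Wed.

5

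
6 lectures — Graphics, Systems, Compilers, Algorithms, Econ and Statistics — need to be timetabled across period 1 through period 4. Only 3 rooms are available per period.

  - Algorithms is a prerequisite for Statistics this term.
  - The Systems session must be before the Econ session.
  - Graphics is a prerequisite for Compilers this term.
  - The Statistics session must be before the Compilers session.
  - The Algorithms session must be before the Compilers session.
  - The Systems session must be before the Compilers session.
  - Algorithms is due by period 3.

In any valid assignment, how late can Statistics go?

Precedence pushes Statistics to at least period 2; downstream work caps Statistics at period 3.
Statistics at period 3 is achievable: Graphics=period 1, Systems=period 1, Algorithms=period 1, Statistics=period 3, Compilers=period 4, Econ=period 2.

period 3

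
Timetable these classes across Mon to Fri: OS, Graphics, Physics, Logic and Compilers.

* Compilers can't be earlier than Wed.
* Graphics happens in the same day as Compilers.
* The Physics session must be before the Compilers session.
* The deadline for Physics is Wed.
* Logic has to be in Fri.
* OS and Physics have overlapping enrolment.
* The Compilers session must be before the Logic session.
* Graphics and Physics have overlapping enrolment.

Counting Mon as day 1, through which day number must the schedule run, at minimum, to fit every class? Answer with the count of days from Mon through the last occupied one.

5

The precedence chain requires at least 3 distinct days.
Logic can't be placed before Fri — that is day 5 counting from Mon — so the schedule must run through at least 5 days.
5 works (last occupied day: Fri): for example Compilers in Wed, Graphics in Wed, Logic in Fri, Physics in Mon, OS in Tue.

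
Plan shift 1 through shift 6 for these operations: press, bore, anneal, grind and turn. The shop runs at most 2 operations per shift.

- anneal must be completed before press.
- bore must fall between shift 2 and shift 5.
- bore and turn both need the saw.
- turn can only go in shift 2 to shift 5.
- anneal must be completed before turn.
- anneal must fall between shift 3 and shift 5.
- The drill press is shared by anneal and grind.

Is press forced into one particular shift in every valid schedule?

No

press can be shift 4 (e.g. press -> shift 4; anneal -> shift 3; turn -> shift 4; bore -> shift 2; grind -> shift 1) or shift 5 (e.g. bore in shift 2; anneal in shift 3; grind in shift 1; turn in shift 4; press in shift 5).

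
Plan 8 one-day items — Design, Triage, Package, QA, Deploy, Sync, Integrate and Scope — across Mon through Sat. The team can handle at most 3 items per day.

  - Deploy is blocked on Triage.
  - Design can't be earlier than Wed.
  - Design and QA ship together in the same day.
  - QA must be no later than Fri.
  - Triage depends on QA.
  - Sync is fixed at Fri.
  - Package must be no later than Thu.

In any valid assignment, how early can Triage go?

Precedence pushes Triage to at least Thu; downstream work caps Triage at Fri.
Triage at Thu is achievable: Design -> Wed, Triage -> Thu, Scope -> Mon, QA -> Wed, Integrate -> Mon, Sync -> Fri, Package -> Mon, Deploy -> Fri.

Thu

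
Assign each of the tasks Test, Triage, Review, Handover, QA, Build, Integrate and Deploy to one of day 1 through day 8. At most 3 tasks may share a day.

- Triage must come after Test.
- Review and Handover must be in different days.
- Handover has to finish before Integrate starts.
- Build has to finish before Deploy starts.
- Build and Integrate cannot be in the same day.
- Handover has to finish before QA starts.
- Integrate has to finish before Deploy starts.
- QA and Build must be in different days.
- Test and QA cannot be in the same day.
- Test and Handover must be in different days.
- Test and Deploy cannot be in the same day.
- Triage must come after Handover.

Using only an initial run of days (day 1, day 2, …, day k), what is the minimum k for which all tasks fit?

3

The precedence chain requires at least 3 distinct days.
With at most 3 per day and 8 tasks, at least 3 days are needed.
3 works (last occupied day: day 3): for example Review in day 2, Integrate in day 2, Test in day 2, Deploy in day 3, Build in day 1, QA in day 3, Triage in day 3, Handover in day 1.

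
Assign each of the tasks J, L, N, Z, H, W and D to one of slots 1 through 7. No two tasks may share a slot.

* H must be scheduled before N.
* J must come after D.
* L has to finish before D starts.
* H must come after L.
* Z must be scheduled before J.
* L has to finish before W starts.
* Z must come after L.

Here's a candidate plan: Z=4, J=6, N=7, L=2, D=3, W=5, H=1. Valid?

Z must come after L — holds.
J must come after D — holds.
H must be scheduled before N — holds.
Z must be scheduled before J — holds.
L has to finish before W starts — holds.
H must come after L — violated.
L has to finish before D starts — holds.
No two tasks may share a slot — holds.

No. H must come after L is not satisfied.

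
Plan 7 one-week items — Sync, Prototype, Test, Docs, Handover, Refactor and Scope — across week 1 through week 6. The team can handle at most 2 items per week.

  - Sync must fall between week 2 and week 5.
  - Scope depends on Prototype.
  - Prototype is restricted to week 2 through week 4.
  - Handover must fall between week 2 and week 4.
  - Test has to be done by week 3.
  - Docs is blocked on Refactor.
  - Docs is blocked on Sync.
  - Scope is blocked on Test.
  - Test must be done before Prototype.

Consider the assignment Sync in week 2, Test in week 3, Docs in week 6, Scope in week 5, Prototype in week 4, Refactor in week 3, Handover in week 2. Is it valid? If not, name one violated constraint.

Yes

Scope is blocked on Test — holds.
Test has to be done by week 3 — holds.
Prototype is restricted to week 2 through week 4 — holds.
Docs is blocked on Sync — holds.
Scope depends on Prototype — holds.
Test must be done before Prototype — holds.
Docs is blocked on Refactor — holds.
The team can handle at most 2 items per week — holds.
Handover must fall between week 2 and week 4 — holds.
Sync must fall between week 2 and week 5 — holds.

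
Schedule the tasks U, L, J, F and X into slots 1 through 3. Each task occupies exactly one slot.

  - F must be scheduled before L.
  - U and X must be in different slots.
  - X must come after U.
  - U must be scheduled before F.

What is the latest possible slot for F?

Precedence pushes F to at least 2; downstream work caps F at 2.
F at 2 is achievable: F -> 2; U -> 1; J -> 1; L -> 3; X -> 2.

2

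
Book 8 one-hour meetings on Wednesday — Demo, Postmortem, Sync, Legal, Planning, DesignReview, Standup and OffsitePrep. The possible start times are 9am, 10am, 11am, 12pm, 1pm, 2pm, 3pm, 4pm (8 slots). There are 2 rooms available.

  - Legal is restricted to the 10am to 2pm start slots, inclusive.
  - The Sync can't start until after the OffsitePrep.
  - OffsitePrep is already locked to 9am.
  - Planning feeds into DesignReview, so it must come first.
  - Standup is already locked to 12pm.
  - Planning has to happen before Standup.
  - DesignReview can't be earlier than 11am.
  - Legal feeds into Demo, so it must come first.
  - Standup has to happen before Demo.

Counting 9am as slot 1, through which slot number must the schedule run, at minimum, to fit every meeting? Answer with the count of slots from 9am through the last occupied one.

The precedence chain requires at least 3 distinct slots.
With at most 2 per slot and 8 meetings, at least 4 slots are needed.
Propagating the time windows through the other constraints, Demo can't land before 1pm — that is slot 5 counting from 9am — so the schedule must run through at least 5 slots.
5 works (last occupied slot: 1pm): for example OffsitePrep=9am; Postmortem=11am; Sync=10am; Standup=12pm; Legal=10am; Planning=9am; DesignReview=11am; Demo=1pm.

5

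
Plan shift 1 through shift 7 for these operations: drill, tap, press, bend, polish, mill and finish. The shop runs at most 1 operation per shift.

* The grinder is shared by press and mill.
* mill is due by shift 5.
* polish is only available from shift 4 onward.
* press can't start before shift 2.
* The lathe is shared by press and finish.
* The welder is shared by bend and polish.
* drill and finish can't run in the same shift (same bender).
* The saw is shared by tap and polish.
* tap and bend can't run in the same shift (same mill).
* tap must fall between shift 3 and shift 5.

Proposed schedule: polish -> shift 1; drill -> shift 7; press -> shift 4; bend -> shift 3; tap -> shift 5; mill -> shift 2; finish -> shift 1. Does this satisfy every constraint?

No. polish is only available from shift 4 onward is not satisfied.

The lathe is shared by press and finish — holds.
tap and bend can't run in the same shift (same mill) — holds.
The grinder is shared by press and mill — holds.
The saw is shared by tap and polish — holds.
polish is only available from shift 4 onward — violated.
tap must fall between shift 3 and shift 5 — holds.
The welder is shared by bend and polish — holds.
mill is due by shift 5 — holds.
drill and finish can't run in the same shift (same bender) — holds.
The shop runs at most 1 operation per shift — violated.
press can't start before shift 2 — holds.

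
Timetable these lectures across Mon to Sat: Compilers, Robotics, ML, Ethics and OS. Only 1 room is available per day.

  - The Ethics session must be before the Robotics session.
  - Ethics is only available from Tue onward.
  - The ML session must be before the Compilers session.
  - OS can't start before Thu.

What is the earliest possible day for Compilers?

Tue

Precedence pushes Compilers to at least Tue.
Compilers at Tue is achievable: Compilers -> Tue, Ethics -> Wed, Robotics -> Fri, ML -> Mon, OS -> Thu.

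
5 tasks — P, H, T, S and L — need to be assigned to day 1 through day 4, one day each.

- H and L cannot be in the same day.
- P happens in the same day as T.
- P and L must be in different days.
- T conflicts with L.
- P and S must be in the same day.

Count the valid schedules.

36

Splitting on P: it can be day 1 (9), day 2 (9), day 3 (9), day 4 (9). Listing each branch's schedules as (H, T, S, L) by day number:
P=day 1: (1,1,1,2) (1,1,1,3) (1,1,1,4) (2,1,1,3) (2,1,1,4) (3,1,1,2) (3,1,1,4) (4,1,1,2) (4,1,1,3) — 9.
P=day 2: (1,2,2,3) (1,2,2,4) (2,2,2,1) (2,2,2,3) (2,2,2,4) (3,2,2,1) (3,2,2,4) (4,2,2,1) (4,2,2,3) — 9.
P=day 3: (1,3,3,2) (1,3,3,4) (2,3,3,1) (2,3,3,4) (3,3,3,1) (3,3,3,2) (3,3,3,4) (4,3,3,1) (4,3,3,2) — 9.
P=day 4: (1,4,4,2) (1,4,4,3) (2,4,4,1) (2,4,4,3) (3,4,4,1) (3,4,4,2) (4,4,4,1) (4,4,4,2) (4,4,4,3) — 9.
Summing: 9 + 9 + 9 + 9 = 36.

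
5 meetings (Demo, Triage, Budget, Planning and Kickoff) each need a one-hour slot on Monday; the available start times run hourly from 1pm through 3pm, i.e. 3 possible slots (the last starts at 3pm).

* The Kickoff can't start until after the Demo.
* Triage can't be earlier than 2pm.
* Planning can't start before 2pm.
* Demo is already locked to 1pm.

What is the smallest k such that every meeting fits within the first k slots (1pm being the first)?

2

The precedence chain requires at least 2 distinct slots.
2 works (last occupied slot: 2pm): for example Budget in 1pm, Triage in 2pm, Planning in 2pm, Kickoff in 2pm, Demo in 1pm.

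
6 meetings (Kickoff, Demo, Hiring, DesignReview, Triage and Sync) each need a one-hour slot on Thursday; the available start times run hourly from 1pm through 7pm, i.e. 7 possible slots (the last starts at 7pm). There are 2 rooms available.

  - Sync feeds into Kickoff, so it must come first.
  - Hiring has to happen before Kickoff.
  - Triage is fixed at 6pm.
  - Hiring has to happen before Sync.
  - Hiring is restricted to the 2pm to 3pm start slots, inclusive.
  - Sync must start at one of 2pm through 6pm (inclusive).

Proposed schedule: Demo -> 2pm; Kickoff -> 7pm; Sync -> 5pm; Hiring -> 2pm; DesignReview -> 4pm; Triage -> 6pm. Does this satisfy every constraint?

Sync must start at one of 2pm through 6pm (inclusive) — holds.
Triage is fixed at 6pm — holds.
Hiring has to happen before Sync — holds.
Hiring is restricted to the 2pm to 3pm start slots, inclusive — holds.
There are 2 rooms available — holds.
Hiring has to happen before Kickoff — holds.
Sync feeds into Kickoff, so it must come first — holds.

Yes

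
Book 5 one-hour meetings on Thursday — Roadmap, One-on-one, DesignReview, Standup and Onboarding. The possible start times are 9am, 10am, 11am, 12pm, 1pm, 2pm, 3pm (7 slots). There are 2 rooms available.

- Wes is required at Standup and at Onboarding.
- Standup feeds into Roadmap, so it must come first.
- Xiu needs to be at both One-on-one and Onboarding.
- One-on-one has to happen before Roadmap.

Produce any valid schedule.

Onboarding -> 11am, One-on-one -> 9am, DesignReview -> 10am, Roadmap -> 10am, Standup -> 9am

Checking: Standup(9am) before Roadmap(10am); One-on-one(9am) before Roadmap(10am); Standup(9am) != Onboarding(11am); One-on-one(9am) != Onboarding(11am); max 2 per slot (cap 2).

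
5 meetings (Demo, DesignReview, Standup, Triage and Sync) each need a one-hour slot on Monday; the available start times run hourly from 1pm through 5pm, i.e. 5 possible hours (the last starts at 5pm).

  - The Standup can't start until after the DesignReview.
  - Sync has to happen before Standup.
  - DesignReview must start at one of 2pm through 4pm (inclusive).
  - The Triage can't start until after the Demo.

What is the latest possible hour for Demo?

Downstream work caps Demo at 4pm.
Demo at 4pm is achievable: DesignReview -> 2pm, Standup -> 3pm, Sync -> 1pm, Demo -> 4pm, Triage -> 5pm.

4pm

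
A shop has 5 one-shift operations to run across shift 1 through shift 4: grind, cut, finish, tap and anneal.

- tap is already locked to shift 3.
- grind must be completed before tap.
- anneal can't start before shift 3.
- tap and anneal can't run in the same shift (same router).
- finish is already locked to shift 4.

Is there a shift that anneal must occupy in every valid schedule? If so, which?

shift 4

anneal's window is shift 3–shift 4.
tap is fixed at shift 3, and anneal can't share a shift with tap.
So anneal must be shift 4.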